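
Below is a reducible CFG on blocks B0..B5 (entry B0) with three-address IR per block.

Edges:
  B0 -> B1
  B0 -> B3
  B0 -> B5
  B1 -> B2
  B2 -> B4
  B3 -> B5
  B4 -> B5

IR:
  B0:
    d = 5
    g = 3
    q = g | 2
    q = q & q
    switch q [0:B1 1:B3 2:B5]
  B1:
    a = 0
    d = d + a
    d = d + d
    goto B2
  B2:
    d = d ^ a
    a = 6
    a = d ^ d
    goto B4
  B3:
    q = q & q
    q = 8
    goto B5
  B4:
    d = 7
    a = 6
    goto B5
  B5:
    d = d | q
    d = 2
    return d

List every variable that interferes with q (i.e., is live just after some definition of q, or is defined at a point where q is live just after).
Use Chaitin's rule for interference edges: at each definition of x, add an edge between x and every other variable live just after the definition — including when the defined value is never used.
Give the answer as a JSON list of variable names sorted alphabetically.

Per-block:
  B0: def={d,g,q} ue=∅
  B1: def={a,d} ue={d}
  B2: def={a,d} ue={a,d}
  B3: def={q} ue={q}
  B4: def={a,d} ue=∅
  B5: def={d} ue={d,q}

Liveness:
  B0 li=∅ lo={d,q}
  B1 li={d,q} lo={a,d,q}
  B2 li={a,d,q} lo={q}
  B3 li={d,q} lo={d,q}
  B4 li={q} lo={d,q}
  B5 li={d,q} lo=∅

Interference:
  a↔{d,q}
  d↔{a,g,q}
  g↔{d}
  q↔{a,d}

N(q) = ["a", "d"]

Answer: ["a", "d"]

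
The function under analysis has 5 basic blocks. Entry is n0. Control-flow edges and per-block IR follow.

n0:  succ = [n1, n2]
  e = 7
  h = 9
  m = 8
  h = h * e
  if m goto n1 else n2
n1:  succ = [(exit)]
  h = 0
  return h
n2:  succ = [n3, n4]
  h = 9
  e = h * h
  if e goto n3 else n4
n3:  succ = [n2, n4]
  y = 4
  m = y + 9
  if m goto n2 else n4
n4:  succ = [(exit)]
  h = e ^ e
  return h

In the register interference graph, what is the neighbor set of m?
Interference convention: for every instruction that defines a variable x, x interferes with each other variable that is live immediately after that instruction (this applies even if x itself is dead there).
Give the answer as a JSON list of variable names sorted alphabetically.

def/use:
  n0: def={e,h,m} ue=∅
  n1: def={h} ue=∅
  n2: def={e,h} ue=∅
  n3: def={m,y} ue=∅
  n4: def={h} ue={e}

Live sets:
  n0 li=∅ lo=∅
  n1 li=∅ lo=∅
  n2 li=∅ lo={e}
  n3 li={e} lo={e}
  n4 li={e} lo=∅

Interfere edges:
  e↔{h,m,y}
  h↔{e,m}
  m↔{e,h}
  y↔{e}

N(m) = ["e", "h"]

Answer: ["e", "h"]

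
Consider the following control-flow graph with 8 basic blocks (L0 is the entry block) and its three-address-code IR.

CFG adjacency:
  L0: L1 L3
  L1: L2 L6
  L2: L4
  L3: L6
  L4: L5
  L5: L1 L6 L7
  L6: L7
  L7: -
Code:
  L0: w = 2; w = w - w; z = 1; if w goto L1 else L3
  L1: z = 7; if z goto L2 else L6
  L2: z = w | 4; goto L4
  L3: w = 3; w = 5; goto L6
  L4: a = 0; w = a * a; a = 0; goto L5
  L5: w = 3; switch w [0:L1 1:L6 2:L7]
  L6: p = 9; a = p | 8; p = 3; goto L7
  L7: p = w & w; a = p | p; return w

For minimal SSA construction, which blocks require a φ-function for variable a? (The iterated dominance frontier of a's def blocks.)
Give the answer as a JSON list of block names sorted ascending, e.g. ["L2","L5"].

idom tree: L1←L0 L2←L1 L3←L0 L4←L2 L5←L4 L6←L0 L7←L0
Join-block Dom:
  L1: preds {L0,L5}: {L0} ∩ {L0,L1,L2,L4,L5} = {L0}; idom=L0
  L6: preds {L1,L3,L5}: {L0,L1} ∩ {L0,L3} ∩ {L0,L1,L2,L4,L5} = {L0}; idom=L0
  L7: preds {L5,L6}: {L0,L1,L2,L4,L5} ∩ {L0,L6} = {L0}; idom=L0

Frontier:
  L1←L0: walk · to L0
  L1←L5: walk L5→L4→L2→L1 to L0
  L6←L1: walk L1 to L0
  L6←L3: walk L3 to L0
  L6←L5: walk L5→L4→L2→L1 to L0
  L7←L5: walk L5→L4→L2→L1 to L0
  L7←L6: walk L6 to L0
  DF(L0)=∅
  DF(L1)={L1,L6,L7}
  DF(L2)={L1,L6,L7}
  DF(L3)={L6}
  DF(L4)={L1,L6,L7}
  DF(L5)={L1,L6,L7}
  DF(L6)={L7}
  DF(L7)=∅

φ for a: defs {L4,L6,L7}
  DF⁺ = {L1,L6,L7}

Answer: ["L1", "L6", "L7"]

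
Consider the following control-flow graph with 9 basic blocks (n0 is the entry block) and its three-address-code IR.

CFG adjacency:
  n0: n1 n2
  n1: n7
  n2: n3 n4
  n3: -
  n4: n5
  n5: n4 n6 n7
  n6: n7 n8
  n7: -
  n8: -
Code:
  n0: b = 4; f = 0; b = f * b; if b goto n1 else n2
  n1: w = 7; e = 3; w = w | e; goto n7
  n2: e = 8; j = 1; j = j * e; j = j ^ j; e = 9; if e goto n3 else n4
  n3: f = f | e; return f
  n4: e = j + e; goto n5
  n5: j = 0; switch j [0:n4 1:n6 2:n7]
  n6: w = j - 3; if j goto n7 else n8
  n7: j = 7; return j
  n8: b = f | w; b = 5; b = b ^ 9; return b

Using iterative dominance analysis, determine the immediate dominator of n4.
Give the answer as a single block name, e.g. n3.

idom tree: n1←n0 n2←n0 n3←n2 n4←n2 n5←n4 n6←n5 n7←n0 n8←n6
Join-block Dom:
  n4: preds {n2,n5}: {n0,n2} ∩ {n0,n2,n4,n5} = {n0,n2}; idom=n2
  n7: preds {n1,n5,n6}: {n0,n1} ∩ {n0,n2,n4,n5} ∩ {n0,n2,n4,n5,n6} = {n0}; idom=n0

idom(n4) = n2

Answer: n2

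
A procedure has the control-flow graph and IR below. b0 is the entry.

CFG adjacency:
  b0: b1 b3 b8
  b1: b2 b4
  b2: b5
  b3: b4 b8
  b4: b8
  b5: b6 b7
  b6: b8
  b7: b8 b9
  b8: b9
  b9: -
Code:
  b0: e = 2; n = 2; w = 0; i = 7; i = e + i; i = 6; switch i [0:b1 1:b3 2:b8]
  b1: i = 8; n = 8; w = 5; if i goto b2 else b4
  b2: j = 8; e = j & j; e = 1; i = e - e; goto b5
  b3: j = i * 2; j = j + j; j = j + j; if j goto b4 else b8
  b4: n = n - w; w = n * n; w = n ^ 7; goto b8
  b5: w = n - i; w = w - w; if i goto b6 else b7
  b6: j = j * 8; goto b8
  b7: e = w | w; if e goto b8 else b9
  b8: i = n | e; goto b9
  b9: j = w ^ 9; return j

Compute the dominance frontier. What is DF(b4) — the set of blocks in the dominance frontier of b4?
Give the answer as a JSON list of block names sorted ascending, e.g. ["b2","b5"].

Answer: ["b8"]

Working:
idom tree: b1←b0 b2←b1 b3←b0 b4←b0 b5←b2 b6←b5 b7←b5 b8←b0 b9←b0
Dom at joins:
  b4: preds {b1,b3}: {b0,b1} ∩ {b0,b3} = {b0}; idom=b0
  b8: preds {b0,b3,b4,b6,b7}: {b0} ∩ {b0,b3} ∩ {b0,b4} ∩ {b0,b1,b2,b5,b6} ∩ {b0,b1,b2,b5,b7} = {b0}; idom=b0
  b9: preds {b7,b8}: {b0,b1,b2,b5,b7} ∩ {b0,b8} = {b0}; idom=b0

Frontier:
  b4←b1: walk b1 to b0
  b4←b3: walk b3 to b0
  b8←b0: walk · to b0
  b8←b3: walk b3 to b0
  b8←b4: walk b4 to b0
  b8←b6: walk b6→b5→b2→b1 to b0
  b8←b7: walk b7→b5→b2→b1 to b0
  b9←b7: walk b7→b5→b2→b1 to b0
  b9←b8: walk b8 to b0
  DF(b0)=∅
  DF(b1)={b4,b8,b9}
  DF(b2)={b8,b9}
  DF(b3)={b4,b8}
  DF(b4)={b8}
  DF(b5)={b8,b9}
  DF(b6)={b8}
  DF(b7)={b8,b9}
  DF(b8)={b9}
  DF(b9)=∅

DF(b4) = ["b8"]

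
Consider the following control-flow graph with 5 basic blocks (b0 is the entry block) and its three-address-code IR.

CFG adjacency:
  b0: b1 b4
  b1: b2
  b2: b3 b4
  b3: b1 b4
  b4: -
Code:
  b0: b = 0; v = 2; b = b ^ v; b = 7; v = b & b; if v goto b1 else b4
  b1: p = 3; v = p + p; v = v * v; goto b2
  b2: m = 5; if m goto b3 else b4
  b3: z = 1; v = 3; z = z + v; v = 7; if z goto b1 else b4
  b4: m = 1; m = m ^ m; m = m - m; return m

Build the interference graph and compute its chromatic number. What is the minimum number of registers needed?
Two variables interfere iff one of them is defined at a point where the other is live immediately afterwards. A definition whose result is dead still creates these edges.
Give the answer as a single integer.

Answer: 2

Working:
Block summaries:
  b0: {b,v} / ∅
  b1: {p,v} / ∅
  b2: {m} / ∅
  b3: {v,z} / ∅
  b4: {m} / ∅

Live sets:
  b0 li=∅ lo=∅
  b1 li=∅ lo=∅
  b2 li=∅ lo=∅
  b3 li=∅ lo=∅
  b4 li=∅ lo=∅

Interfere edges:
  b↔{v}
  m↔∅
  p↔∅
  v↔{b,z}
  z↔{v}

Registers:
  lower bound: {b,v} mutually conflict ⇒ χ ≥ 2
  2-colouring: c0={m,p,v}  c1={b,z}
  χ = 2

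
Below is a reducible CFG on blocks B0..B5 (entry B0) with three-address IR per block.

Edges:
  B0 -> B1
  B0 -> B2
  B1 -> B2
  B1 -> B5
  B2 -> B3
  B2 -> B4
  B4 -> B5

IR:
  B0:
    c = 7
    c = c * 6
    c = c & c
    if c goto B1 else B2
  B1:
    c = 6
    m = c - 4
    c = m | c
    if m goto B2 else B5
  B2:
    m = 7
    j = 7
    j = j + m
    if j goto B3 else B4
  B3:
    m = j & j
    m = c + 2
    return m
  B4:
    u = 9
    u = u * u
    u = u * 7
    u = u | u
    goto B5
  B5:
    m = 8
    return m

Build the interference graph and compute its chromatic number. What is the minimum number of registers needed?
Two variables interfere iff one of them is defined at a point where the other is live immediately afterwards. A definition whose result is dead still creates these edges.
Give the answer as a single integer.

Answer: 3

Working:
Block summaries:
  B0: {c} / ∅
  B1: {c,m} / ∅
  B2: {j,m} / ∅
  B3: {m} / {c,j}
  B4: {u} / ∅
  B5: {m} / ∅

Live sets:
  live B0: ∅→{c}
  live B1: ∅→{c}
  live B2: {c}→{c,j}
  live B3: {c,j}→∅
  live B4: ∅→∅
  live B5: ∅→∅

Conflict graph:
  c: {j,m}
  j: {c,m}
  m: {c,j}
  u: ∅

Chromatic number:
  {c,j,m} pairwise interfere (3-clique) ⇒ χ ≥ 3
  3-colouring: R0={c,u}  R1={j}  R2={m}
  χ = 3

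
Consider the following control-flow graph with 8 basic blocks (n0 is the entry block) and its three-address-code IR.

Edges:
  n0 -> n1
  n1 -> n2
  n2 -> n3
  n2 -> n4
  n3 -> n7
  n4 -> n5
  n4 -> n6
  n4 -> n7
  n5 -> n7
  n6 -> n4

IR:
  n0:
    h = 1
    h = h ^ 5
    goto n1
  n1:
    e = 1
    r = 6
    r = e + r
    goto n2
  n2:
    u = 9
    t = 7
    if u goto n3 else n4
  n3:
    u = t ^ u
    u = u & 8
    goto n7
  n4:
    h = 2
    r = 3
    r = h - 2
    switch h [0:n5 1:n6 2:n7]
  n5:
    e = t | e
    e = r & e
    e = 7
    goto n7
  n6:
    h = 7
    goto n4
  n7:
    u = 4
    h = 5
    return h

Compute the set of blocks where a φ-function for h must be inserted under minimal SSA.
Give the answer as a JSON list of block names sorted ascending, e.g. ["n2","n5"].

Answer: ["n4", "n7"]

Analysis:
idom tree: n1←n0 n2←n1 n3←n2 n4←n2 n5←n4 n6←n4 n7←n2
Dom∩ at merges:
  n4: preds {n2,n6}: {n0,n1,n2} ∩ {n0,n1,n2,n4,n6} = {n0,n1,n2}; idom=n2
  n7: preds {n3,n4,n5}: {n0,n1,n2,n3} ∩ {n0,n1,n2,n4} ∩ {n0,n1,n2,n4,n5} = {n0,n1,n2}; idom=n2

DF walk-up:
  join n4 pred n2: · stop@n2
  join n4 pred n6: n6→n4 stop@n2
  join n7 pred n3: n3 stop@n2
  join n7 pred n4: n4 stop@n2
  join n7 pred n5: n5→n4 stop@n2
  n0 → ∅
  n1 → ∅
  n2 → ∅
  n3 → {n7}
  n4 → {n4,n7}
  n5 → {n7}
  n6 → {n4}
  n7 → ∅

φ for h: defs {n0,n4,n6,n7}
  DF⁺ = {n4,n7}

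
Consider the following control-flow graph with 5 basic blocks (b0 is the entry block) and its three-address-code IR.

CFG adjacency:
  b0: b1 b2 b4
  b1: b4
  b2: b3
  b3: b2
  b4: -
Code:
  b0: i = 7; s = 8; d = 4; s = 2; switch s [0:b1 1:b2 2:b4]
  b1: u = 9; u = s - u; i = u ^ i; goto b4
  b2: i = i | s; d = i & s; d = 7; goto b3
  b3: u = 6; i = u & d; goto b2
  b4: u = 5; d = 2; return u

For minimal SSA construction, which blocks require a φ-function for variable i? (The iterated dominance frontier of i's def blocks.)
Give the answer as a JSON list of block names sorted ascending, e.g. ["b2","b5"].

Answer: ["b2", "b4"]

Derivation:
idom tree: b1←b0 b2←b0 b3←b2 b4←b0
Dom at joins:
  b2: preds {b0,b3}: {b0} ∩ {b0,b2,b3} = {b0}; idom=b0
  b4: preds {b0,b1}: {b0} ∩ {b0,b1} = {b0}; idom=b0

DF walk-up:
  b2←b0: walk · to b0
  b2←b3: walk b3→b2 to b0
  b4←b0: walk · to b0
  b4←b1: walk b1 to b0
  b0 → ∅
  b1 → {b4}
  b2 → {b2}
  b3 → {b2}
  b4 → ∅

φ for i: defs {b0,b1,b2,b3}
  DF⁺ = {b2,b4}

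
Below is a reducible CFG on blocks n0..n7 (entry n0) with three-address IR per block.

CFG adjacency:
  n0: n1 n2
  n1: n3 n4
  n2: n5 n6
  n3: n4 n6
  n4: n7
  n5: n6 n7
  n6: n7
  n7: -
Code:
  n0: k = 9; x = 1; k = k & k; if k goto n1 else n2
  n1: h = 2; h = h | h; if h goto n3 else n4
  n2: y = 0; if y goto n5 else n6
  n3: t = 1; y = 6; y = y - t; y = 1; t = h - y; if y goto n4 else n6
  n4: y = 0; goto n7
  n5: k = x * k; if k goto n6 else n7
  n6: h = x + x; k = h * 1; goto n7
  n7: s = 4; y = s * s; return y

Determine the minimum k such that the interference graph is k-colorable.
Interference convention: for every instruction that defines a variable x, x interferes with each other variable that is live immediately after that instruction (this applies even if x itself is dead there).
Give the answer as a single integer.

Per-block:
  n0 def {k,x} use ∅
  n1 def {h} use ∅
  n2 def {y} use ∅
  n3 def {t,y} use {h}
  n4 def {y} use ∅
  n5 def {k} use {k,x}
  n6 def {h,k} use {x}
  n7 def {s,y} use ∅

Liveness:
  live n0: ∅→{k,x}
  live n1: {x}→{h,x}
  live n2: {k,x}→{k,x}
  live n3: {h,x}→{x}
  live n4: ∅→∅
  live n5: {k,x}→{x}
  live n6: {x}→∅
  live n7: ∅→∅

Conflict graph:
  h: {t,x,y}
  k: {x,y}
  s: ∅
  t: {h,x,y}
  x: {h,k,t,y}
  y: {h,k,t,x}

Registers:
  clique {h,t,x,y} ⇒ need ≥ 4
  4-colouring: r0={s,x}  r1={y}  r2={h,k}  r3={t}
  χ = 4

Answer: 4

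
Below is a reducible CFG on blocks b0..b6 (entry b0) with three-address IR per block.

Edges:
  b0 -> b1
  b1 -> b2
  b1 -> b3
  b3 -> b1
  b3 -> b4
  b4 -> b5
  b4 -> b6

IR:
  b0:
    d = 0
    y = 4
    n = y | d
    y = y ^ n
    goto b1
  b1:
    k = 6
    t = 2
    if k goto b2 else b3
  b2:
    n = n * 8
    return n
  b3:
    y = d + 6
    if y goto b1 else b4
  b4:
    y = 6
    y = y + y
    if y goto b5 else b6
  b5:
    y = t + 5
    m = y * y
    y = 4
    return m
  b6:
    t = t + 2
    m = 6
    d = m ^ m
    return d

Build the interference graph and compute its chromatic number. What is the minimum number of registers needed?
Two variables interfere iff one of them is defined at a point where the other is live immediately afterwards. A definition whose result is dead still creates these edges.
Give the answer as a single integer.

Block summaries:
  b0 def {d,n,y} use ∅
  b1 def {k,t} use ∅
  b2 def {n} use {n}
  b3 def {y} use {d}
  b4 def {y} use ∅
  b5 def {m,y} use {t}
  b6 def {d,m,t} use {t}

Backward fixpoint:
  b0: in=∅ out={d,n}
  b1: in={d,n} out={d,n,t}
  b2: in={n} out=∅
  b3: in={d,n,t} out={d,n,t}
  b4: in={t} out={t}
  b5: in={t} out=∅
  b6: in={t} out=∅

Interference:
  d — {k,n,t,y}
  k — {d,n,t}
  m — {y}
  n — {d,k,t,y}
  t — {d,k,n,y}
  y — {d,m,n,t}

Registers:
  {d,k,n,t} pairwise interfere (4-clique) ⇒ χ ≥ 4
  4-colouring: c0={d,m}  c1={n}  c2={t}  c3={k,y}
  χ = 4

Answer: 4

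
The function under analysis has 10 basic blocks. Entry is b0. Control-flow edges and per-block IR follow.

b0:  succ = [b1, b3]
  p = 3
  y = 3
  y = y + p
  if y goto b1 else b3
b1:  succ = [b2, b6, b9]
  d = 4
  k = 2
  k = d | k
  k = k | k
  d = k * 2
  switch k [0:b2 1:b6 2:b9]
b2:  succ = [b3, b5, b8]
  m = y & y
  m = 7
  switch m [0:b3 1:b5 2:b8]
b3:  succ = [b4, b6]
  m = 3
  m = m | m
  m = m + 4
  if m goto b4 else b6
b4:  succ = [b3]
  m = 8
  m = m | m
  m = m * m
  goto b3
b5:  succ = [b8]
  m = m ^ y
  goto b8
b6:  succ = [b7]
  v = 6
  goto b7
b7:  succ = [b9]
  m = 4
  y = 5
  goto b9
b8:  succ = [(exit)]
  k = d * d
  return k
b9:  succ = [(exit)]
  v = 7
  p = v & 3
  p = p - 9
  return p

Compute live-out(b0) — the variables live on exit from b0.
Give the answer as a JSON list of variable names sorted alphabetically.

def/use:
  b0: def={p,y} ue=∅
  b1: def={d,k} ue=∅
  b2: def={m} ue={y}
  b3: def={m} ue=∅
  b4: def={m} ue=∅
  b5: def={m} ue={m,y}
  b6: def={v} ue=∅
  b7: def={m,y} ue=∅
  b8: def={k} ue={d}
  b9: def={p,v} ue=∅

Backward fixpoint:
  b0 li=∅ lo={y}
  b1 li={y} lo={d,y}
  b2 li={d,y} lo={d,m,y}
  b3 li=∅ lo=∅
  b4 li=∅ lo=∅
  b5 li={d,m,y} lo={d}
  b6 li=∅ lo=∅
  b7 li=∅ lo=∅
  b8 li={d} lo=∅
  b9 li=∅ lo=∅

live-out(b0) = ["y"]

Answer: ["y"]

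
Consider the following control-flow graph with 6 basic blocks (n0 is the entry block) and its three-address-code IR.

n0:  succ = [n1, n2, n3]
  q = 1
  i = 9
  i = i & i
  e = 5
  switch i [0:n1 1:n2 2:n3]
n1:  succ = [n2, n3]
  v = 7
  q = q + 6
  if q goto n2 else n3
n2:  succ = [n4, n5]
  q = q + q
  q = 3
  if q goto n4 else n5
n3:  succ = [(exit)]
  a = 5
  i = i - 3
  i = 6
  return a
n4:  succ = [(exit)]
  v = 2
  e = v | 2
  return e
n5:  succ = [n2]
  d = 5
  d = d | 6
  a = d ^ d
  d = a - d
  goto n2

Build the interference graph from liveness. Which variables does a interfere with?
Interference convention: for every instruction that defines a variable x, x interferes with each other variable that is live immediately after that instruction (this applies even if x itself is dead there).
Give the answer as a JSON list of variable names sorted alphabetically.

Block summaries:
  n0 def {e,i,q} use ∅
  n1 def {q,v} use {q}
  n2 def {q} use {q}
  n3 def {a,i} use {i}
  n4 def {e,v} use ∅
  n5 def {a,d} use ∅

Backward fixpoint:
  live n0: ∅→{i,q}
  live n1: {i,q}→{i,q}
  live n2: {q}→{q}
  live n3: {i}→∅
  live n4: ∅→∅
  live n5: {q}→{q}

Conflict graph:
  a: {d,i,q}
  d: {a,q}
  e: {i,q}
  i: {a,e,q,v}
  q: {a,d,e,i,v}
  v: {i,q}

N(a) = ["d", "i", "q"]

Answer: ["d", "i", "q"]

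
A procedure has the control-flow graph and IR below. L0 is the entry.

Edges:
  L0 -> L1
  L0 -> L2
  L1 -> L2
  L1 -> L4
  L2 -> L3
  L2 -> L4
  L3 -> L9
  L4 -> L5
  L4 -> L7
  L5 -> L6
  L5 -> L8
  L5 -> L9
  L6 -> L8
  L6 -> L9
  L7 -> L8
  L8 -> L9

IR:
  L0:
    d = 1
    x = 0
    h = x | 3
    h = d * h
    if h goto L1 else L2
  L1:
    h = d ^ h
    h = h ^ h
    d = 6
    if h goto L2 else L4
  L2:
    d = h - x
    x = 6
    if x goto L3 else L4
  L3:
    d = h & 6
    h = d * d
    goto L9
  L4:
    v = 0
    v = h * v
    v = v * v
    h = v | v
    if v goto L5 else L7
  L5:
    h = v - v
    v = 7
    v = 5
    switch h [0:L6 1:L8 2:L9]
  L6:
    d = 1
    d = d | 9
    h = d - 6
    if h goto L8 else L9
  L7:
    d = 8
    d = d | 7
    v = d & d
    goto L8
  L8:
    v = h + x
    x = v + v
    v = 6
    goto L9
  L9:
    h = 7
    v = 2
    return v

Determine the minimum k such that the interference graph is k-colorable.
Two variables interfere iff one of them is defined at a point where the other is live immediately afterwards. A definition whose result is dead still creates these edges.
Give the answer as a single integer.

Block summaries:
  L0 def {d,h,x} use ∅
  L1 def {d,h} use {d,h}
  L2 def {d,x} use {h,x}
  L3 def {d,h} use {h}
  L4 def {h,v} use {h}
  L5 def {h,v} use {v}
  L6 def {d,h} use ∅
  L7 def {d,v} use ∅
  L8 def {v,x} use {h,x}
  L9 def {h,v} use ∅

Backward fixpoint:
  live L0: ∅→{d,h,x}
  live L1: {d,h,x}→{h,x}
  live L2: {h,x}→{h,x}
  live L3: {h}→∅
  live L4: {h,x}→{h,v,x}
  live L5: {v,x}→{h,x}
  live L6: {x}→{h,x}
  live L7: {h,x}→{h,x}
  live L8: {h,x}→∅
  live L9: ∅→∅

Conflict graph:
  d: {h,x}
  h: {d,v,x}
  v: {h,x}
  x: {d,h,v}

Registers:
  clique {d,h,x} ⇒ need ≥ 3
  assign d→R2 h→R0 v→R2 x→R1 — no edge inside a register ⇒ χ ≤ 3
  χ = 3

Answer: 3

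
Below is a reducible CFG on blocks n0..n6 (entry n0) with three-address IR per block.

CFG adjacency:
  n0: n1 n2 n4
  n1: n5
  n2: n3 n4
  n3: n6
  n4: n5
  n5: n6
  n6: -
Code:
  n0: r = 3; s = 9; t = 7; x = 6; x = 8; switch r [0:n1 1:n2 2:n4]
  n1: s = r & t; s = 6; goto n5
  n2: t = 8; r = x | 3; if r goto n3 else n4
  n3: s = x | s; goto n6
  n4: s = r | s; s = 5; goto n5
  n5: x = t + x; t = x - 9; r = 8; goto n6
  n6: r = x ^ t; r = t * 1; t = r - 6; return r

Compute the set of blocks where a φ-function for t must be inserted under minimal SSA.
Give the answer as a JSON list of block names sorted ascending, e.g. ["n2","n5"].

Answer: ["n4", "n5", "n6"]

Working:
idom tree: n1←n0 n2←n0 n3←n2 n4←n0 n5←n0 n6←n0
Join-block Dom:
  n4: preds {n0,n2}: {n0} ∩ {n0,n2} = {n0}; idom=n0
  n5: preds {n1,n4}: {n0,n1} ∩ {n0,n4} = {n0}; idom=n0
  n6: preds {n3,n5}: {n0,n2,n3} ∩ {n0,n5} = {n0}; idom=n0

DF derivation:
  n4←n0: walk · to n0
  n4←n2: walk n2 to n0
  n5←n1: walk n1 to n0
  n5←n4: walk n4 to n0
  n6←n3: walk n3→n2 to n0
  n6←n5: walk n5 to n0
  n0: DF=∅
  n1: DF={n5}
  n2: DF={n4,n6}
  n3: DF={n6}
  n4: DF={n5}
  n5: DF={n6}
  n6: DF=∅

φ for t: defs {n0,n2,n5,n6}
  DF⁺ = {n4,n5,n6}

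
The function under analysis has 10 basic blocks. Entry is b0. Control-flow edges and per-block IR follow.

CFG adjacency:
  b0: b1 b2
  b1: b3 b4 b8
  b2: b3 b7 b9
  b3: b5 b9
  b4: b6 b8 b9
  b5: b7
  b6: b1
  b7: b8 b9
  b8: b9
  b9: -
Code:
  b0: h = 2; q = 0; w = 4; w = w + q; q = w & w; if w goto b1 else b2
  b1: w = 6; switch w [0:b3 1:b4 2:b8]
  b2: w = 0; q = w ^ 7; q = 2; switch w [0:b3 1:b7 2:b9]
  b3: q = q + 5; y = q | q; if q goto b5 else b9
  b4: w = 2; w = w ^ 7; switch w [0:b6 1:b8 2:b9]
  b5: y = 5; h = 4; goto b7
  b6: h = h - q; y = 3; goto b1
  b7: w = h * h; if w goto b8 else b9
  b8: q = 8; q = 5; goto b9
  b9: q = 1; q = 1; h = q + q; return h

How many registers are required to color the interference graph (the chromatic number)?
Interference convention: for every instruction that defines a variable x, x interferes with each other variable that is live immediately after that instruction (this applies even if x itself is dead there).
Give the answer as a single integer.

Answer: 3

Working:
Per-block:
  b0: {h,q,w} / ∅
  b1: {w} / ∅
  b2: {q,w} / ∅
  b3: {q,y} / {q}
  b4: {w} / ∅
  b5: {h,y} / ∅
  b6: {h,y} / {h,q}
  b7: {w} / {h}
  b8: {q} / ∅
  b9: {h,q} / ∅

Liveness:
  b0: in=∅ out={h,q}
  b1: in={h,q} out={h,q}
  b2: in={h} out={h,q}
  b3: in={q} out=∅
  b4: in={h,q} out={h,q}
  b5: in=∅ out={h}
  b6: in={h,q} out={h,q}
  b7: in={h} out=∅
  b8: in=∅ out=∅
  b9: in=∅ out=∅

Interfere edges:
  h: {q,w,y}
  q: {h,w,y}
  w: {h,q}
  y: {h,q}

Registers:
  lower bound: {h,q,w} mutually conflict ⇒ χ ≥ 3
  assign h→r0 q→r1 w→r2 y→r2 — no edge inside a register ⇒ χ ≤ 3
  χ = 3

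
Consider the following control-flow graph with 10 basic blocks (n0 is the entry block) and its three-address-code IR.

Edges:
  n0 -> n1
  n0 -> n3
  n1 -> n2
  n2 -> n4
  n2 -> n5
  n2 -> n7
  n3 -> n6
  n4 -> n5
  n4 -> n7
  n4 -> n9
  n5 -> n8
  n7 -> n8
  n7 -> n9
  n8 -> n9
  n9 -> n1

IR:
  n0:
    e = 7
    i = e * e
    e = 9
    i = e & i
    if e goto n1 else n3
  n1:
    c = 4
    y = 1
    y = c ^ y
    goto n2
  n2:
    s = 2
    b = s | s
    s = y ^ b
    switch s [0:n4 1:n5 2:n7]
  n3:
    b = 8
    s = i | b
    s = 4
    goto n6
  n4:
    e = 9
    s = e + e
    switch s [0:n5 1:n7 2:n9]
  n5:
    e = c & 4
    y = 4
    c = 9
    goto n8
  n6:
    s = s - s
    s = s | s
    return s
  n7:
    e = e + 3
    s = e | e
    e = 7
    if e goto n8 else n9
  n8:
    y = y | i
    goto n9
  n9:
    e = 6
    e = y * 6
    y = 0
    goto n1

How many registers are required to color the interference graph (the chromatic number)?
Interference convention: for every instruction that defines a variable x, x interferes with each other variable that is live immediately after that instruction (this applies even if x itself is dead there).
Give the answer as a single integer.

Per-block:
  n0: def={e,i} ue=∅
  n1: def={c,y} ue=∅
  n2: def={b,s} ue={y}
  n3: def={b,s} ue={i}
  n4: def={e,s} ue=∅
  n5: def={c,e,y} ue={c}
  n6: def={s} ue={s}
  n7: def={e,s} ue={e}
  n8: def={y} ue={i,y}
  n9: def={e,y} ue={y}

Live sets:
  n0: in=∅ out={e,i}
  n1: in={e,i} out={c,e,i,y}
  n2: in={c,e,i,y} out={c,e,i,y}
  n3: in={i} out={s}
  n4: in={c,i,y} out={c,e,i,y}
  n5: in={c,i} out={i,y}
  n6: in={s} out=∅
  n7: in={e,i,y} out={i,y}
  n8: in={i,y} out={i,y}
  n9: in={i,y} out={e,i}

Interfere edges:
  b — {c,e,i,y}
  c — {b,e,i,s,y}
  e — {b,c,i,s,y}
  i — {b,c,e,s,y}
  s — {c,e,i,y}
  y — {b,c,e,i,s}

Colouring:
  lower bound: {b,c,e,i,y} mutually conflict ⇒ χ ≥ 5
  assign b→R4 c→R0 e→R1 i→R2 s→R4 y→R3 — no edge inside a register ⇒ χ ≤ 5
  χ = 5

Answer: 5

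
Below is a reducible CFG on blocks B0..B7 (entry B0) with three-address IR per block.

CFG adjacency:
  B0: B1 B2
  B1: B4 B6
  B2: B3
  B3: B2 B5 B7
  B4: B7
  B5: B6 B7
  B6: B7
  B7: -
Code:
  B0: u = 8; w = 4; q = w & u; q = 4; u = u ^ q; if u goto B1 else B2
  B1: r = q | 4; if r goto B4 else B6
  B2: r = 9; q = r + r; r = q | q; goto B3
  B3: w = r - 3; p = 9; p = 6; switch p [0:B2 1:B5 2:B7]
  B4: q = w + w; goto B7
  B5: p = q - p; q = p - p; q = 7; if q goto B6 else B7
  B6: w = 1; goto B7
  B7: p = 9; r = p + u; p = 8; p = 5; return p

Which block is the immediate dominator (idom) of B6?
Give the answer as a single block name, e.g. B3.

Answer: B0

Analysis:
idom tree: B1←B0 B2←B0 B3←B2 B4←B1 B5←B3 B6←B0 B7←B0
Dom∩ at merges:
  B2: preds {B0,B3}: {B0} ∩ {B0,B2,B3} = {B0}; idom=B0
  B6: preds {B1,B5}: {B0,B1} ∩ {B0,B2,B3,B5} = {B0}; idom=B0
  B7: preds {B3,B4,B5,B6}: {B0,B2,B3} ∩ {B0,B1,B4} ∩ {B0,B2,B3,B5} ∩ {B0,B6} = {B0}; idom=B0

idom(B6) = B0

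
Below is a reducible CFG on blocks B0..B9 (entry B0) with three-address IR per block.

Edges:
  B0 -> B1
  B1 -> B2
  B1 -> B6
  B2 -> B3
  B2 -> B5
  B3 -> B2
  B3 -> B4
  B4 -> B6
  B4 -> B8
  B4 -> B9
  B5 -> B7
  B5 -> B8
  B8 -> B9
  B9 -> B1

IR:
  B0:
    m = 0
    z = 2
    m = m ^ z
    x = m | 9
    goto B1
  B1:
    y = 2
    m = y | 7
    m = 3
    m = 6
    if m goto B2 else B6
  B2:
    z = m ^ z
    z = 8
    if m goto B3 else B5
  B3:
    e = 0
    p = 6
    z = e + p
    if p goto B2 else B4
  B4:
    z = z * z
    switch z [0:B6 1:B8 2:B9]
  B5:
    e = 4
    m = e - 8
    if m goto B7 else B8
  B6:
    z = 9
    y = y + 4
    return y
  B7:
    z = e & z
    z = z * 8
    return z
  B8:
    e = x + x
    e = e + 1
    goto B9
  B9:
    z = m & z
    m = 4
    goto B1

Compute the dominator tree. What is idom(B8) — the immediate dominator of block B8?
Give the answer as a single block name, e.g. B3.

idom tree: B1←B0 B2←B1 B3←B2 B4←B3 B5←B2 B6←B1 B7←B5 B8←B2 B9←B2
Join-block Dom:
  B1: preds {B0,B9}: {B0} ∩ {B0,B1,B2,B9} = {B0}; idom=B0
  B2: preds {B1,B3}: {B0,B1} ∩ {B0,B1,B2,B3} = {B0,B1}; idom=B1
  B6: preds {B1,B4}: {B0,B1} ∩ {B0,B1,B2,B3,B4} = {B0,B1}; idom=B1
  B8: preds {B4,B5}: {B0,B1,B2,B3,B4} ∩ {B0,B1,B2,B5} = {B0,B1,B2}; idom=B2
  B9: preds {B4,B8}: {B0,B1,B2,B3,B4} ∩ {B0,B1,B2,B8} = {B0,B1,B2}; idom=B2

idom(B8) = B2

Answer: B2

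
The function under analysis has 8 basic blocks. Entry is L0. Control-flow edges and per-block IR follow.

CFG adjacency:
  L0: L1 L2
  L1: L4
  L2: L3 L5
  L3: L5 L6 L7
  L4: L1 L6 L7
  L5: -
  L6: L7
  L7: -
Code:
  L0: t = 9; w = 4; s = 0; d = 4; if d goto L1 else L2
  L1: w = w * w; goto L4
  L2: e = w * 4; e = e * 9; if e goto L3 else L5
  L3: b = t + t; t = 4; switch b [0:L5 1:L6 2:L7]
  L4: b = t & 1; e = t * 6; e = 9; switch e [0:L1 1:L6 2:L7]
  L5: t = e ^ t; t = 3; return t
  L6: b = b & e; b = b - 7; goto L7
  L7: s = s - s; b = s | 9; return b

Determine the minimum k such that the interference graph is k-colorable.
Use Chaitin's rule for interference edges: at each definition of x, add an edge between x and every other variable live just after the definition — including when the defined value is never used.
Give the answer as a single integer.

Answer: 5

Analysis:
Block summaries:
  L0: def={d,s,t,w} ue=∅
  L1: def={w} ue={w}
  L2: def={e} ue={w}
  L3: def={b,t} ue={t}
  L4: def={b,e} ue={t}
  L5: def={t} ue={e,t}
  L6: def={b} ue={b,e}
  L7: def={b,s} ue={s}

Liveness:
  L0 li=∅ lo={s,t,w}
  L1 li={s,t,w} lo={s,t,w}
  L2 li={s,t,w} lo={e,s,t}
  L3 li={e,s,t} lo={b,e,s,t}
  L4 li={s,t,w} lo={b,e,s,t,w}
  L5 li={e,t} lo=∅
  L6 li={b,e,s} lo={s}
  L7 li={s} lo=∅

Conflict graph:
  b↔{e,s,t,w}
  d↔{s,t,w}
  e↔{b,s,t,w}
  s↔{b,d,e,t,w}
  t↔{b,d,e,s,w}
  w↔{b,d,e,s,t}

Colouring:
  clique {b,e,s,t,w} ⇒ need ≥ 5
  assign b→c3 d→c3 e→c4 s→c0 t→c1 w→c2 — no edge inside a register ⇒ χ ≤ 5
  χ = 5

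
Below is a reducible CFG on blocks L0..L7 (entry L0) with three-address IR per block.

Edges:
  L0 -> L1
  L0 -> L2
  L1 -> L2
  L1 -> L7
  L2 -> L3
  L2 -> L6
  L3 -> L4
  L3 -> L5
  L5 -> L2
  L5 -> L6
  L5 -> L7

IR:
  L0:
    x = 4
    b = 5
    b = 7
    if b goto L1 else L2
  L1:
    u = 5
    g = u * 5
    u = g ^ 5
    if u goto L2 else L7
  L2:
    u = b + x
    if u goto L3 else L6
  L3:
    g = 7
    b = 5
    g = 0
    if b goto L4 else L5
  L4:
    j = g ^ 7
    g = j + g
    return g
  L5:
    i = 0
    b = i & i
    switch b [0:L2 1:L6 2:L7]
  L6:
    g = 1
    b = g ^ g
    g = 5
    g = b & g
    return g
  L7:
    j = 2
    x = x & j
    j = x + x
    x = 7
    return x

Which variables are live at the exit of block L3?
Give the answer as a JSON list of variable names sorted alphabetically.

Answer: ["g", "x"]

Derivation:
Per-block:
  L0 def {b,x} use ∅
  L1 def {g,u} use ∅
  L2 def {u} use {b,x}
  L3 def {b,g} use ∅
  L4 def {g,j} use {g}
  L5 def {b,i} use ∅
  L6 def {b,g} use ∅
  L7 def {j,x} use {x}

Liveness:
  L0 li=∅ lo={b,x}
  L1 li={b,x} lo={b,x}
  L2 li={b,x} lo={x}
  L3 li={x} lo={g,x}
  L4 li={g} lo=∅
  L5 li={x} lo={b,x}
  L6 li=∅ lo=∅
  L7 li={x} lo=∅

live-out(L3) = ["g", "x"]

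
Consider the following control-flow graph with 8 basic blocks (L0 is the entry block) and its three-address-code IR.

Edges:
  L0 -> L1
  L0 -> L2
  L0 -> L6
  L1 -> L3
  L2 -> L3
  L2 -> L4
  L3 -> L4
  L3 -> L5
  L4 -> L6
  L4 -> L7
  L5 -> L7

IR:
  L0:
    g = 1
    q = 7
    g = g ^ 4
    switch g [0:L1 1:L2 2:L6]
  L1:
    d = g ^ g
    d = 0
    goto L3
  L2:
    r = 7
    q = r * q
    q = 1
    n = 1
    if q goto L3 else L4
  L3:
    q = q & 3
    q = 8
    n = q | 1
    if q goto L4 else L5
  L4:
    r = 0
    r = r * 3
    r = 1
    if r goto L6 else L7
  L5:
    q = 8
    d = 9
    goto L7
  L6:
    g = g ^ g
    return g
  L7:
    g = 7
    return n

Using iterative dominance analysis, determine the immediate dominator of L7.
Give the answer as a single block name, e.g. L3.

Answer: L0

Working:
idom tree: L1←L0 L2←L0 L3←L0 L4←L0 L5←L3 L6←L0 L7←L0
Join-block Dom:
  L3: preds {L1,L2}: {L0,L1} ∩ {L0,L2} = {L0}; idom=L0
  L4: preds {L2,L3}: {L0,L2} ∩ {L0,L3} = {L0}; idom=L0
  L6: preds {L0,L4}: {L0} ∩ {L0,L4} = {L0}; idom=L0
  L7: preds {L4,L5}: {L0,L4} ∩ {L0,L3,L5} = {L0}; idom=L0

idom(L7) = L0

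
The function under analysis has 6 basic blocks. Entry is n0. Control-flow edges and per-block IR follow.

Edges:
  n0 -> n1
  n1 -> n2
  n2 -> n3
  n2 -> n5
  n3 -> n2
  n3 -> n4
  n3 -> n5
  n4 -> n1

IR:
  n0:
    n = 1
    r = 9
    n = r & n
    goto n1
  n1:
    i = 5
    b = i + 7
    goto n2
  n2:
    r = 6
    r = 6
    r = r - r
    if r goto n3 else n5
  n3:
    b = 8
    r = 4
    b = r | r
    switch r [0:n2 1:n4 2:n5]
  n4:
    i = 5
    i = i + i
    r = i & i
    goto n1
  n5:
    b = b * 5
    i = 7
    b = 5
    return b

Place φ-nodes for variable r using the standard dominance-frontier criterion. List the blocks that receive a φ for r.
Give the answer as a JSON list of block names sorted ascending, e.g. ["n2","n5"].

Answer: ["n1", "n2", "n5"]

Derivation:
idom tree: n1←n0 n2←n1 n3←n2 n4←n3 n5←n2
Join-block Dom:
  n1: preds {n0,n4}: {n0} ∩ {n0,n1,n2,n3,n4} = {n0}; idom=n0
  n2: preds {n1,n3}: {n0,n1} ∩ {n0,n1,n2,n3} = {n0,n1}; idom=n1
  n5: preds {n2,n3}: {n0,n1,n2} ∩ {n0,n1,n2,n3} = {n0,n1,n2}; idom=n2

DF walk-up:
  join n1 pred n0: · stop@n0
  join n1 pred n4: n4→n3→n2→n1 stop@n0
  join n2 pred n1: · stop@n1
  join n2 pred n3: n3→n2 stop@n1
  join n5 pred n2: · stop@n2
  join n5 pred n3: n3 stop@n2
  n0: DF=∅
  n1: DF={n1}
  n2: DF={n1,n2}
  n3: DF={n1,n2,n5}
  n4: DF={n1}
  n5: DF=∅

φ for r: defs {n0,n2,n3,n4}
  DF⁺ = {n1,n2,n5}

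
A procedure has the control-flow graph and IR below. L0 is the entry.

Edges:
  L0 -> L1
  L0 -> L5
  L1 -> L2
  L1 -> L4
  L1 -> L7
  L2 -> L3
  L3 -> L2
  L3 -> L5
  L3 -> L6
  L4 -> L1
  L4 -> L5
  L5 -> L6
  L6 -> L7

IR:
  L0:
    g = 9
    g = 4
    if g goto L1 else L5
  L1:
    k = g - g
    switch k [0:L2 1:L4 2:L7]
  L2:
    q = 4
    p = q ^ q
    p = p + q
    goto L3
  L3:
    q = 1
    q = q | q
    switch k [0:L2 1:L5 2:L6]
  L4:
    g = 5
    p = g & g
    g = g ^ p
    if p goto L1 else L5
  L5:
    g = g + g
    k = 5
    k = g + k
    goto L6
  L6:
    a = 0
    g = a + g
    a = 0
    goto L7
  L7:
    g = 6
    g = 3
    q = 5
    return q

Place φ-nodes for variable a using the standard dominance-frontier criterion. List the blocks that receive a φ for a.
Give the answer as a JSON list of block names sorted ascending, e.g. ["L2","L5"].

Answer: ["L7"]

Analysis:
idom tree: L1←L0 L2←L1 L3←L2 L4←L1 L5←L0 L6←L0 L7←L0
Dom at joins:
  L1: preds {L0,L4}: {L0} ∩ {L0,L1,L4} = {L0}; idom=L0
  L2: preds {L1,L3}: {L0,L1} ∩ {L0,L1,L2,L3} = {L0,L1}; idom=L1
  L5: preds {L0,L3,L4}: {L0} ∩ {L0,L1,L2,L3} ∩ {L0,L1,L4} = {L0}; idom=L0
  L6: preds {L3,L5}: {L0,L1,L2,L3} ∩ {L0,L5} = {L0}; idom=L0
  L7: preds {L1,L6}: {L0,L1} ∩ {L0,L6} = {L0}; idom=L0

DF derivation:
  L1←L0: walk · to L0
  L1←L4: walk L4→L1 to L0
  L2←L1: walk · to L1
  L2←L3: walk L3→L2 to L1
  L5←L0: walk · to L0
  L5←L3: walk L3→L2→L1 to L0
  L5←L4: walk L4→L1 to L0
  L6←L3: walk L3→L2→L1 to L0
  L6←L5: walk L5 to L0
  L7←L1: walk L1 to L0
  L7←L6: walk L6 to L0
  DF(L0)=∅
  DF(L1)={L1,L5,L6,L7}
  DF(L2)={L2,L5,L6}
  DF(L3)={L2,L5,L6}
  DF(L4)={L1,L5}
  DF(L5)={L6}
  DF(L6)={L7}
  DF(L7)=∅

φ for a: defs {L6}
  DF⁺ = {L7}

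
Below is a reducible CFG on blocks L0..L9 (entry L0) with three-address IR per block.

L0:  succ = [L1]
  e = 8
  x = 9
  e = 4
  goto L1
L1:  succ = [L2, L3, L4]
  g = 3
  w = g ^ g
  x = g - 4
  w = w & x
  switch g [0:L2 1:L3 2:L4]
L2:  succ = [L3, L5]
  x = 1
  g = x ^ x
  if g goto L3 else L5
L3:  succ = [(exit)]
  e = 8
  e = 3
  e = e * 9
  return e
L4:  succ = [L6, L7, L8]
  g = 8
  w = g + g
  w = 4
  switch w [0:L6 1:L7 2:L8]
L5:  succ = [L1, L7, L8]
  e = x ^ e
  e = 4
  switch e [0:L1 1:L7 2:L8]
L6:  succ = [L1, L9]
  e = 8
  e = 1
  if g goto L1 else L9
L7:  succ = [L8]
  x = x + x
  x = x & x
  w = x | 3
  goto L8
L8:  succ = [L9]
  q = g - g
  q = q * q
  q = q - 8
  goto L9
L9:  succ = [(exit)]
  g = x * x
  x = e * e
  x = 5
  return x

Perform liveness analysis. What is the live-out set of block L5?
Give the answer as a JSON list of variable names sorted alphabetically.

Answer: ["e", "g", "x"]

Derivation:
Per-block:
  L0: {e,x} / ∅
  L1: {g,w,x} / ∅
  L2: {g,x} / ∅
  L3: {e} / ∅
  L4: {g,w} / ∅
  L5: {e} / {e,x}
  L6: {e} / {g}
  L7: {w,x} / {x}
  L8: {q} / {g}
  L9: {g,x} / {e,x}

Liveness:
  L0: in=∅ out={e}
  L1: in={e} out={e,x}
  L2: in={e} out={e,g,x}
  L3: in=∅ out=∅
  L4: in={e,x} out={e,g,x}
  L5: in={e,g,x} out={e,g,x}
  L6: in={g,x} out={e,x}
  L7: in={e,g,x} out={e,g,x}
  L8: in={e,g,x} out={e,x}
  L9: in={e,x} out=∅

live-out(L5) = ["e", "g", "x"]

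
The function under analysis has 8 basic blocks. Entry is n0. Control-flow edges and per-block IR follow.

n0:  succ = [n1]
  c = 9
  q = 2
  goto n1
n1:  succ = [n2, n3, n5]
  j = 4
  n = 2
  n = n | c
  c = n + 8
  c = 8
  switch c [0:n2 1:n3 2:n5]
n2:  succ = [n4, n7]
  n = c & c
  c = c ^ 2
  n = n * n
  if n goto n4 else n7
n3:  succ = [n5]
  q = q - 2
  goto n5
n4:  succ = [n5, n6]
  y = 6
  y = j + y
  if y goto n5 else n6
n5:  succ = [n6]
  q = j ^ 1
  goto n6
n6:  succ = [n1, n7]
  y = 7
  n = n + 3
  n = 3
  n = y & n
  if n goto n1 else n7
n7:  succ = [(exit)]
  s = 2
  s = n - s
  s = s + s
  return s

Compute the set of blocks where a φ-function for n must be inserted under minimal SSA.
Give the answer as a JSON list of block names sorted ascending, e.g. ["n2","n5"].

idom tree: n1←n0 n2←n1 n3←n1 n4←n2 n5←n1 n6←n1 n7←n1
Join-block Dom:
  n1: preds {n0,n6}: {n0} ∩ {n0,n1,n6} = {n0}; idom=n0
  n5: preds {n1,n3,n4}: {n0,n1} ∩ {n0,n1,n3} ∩ {n0,n1,n2,n4} = {n0,n1}; idom=n1
  n6: preds {n4,n5}: {n0,n1,n2,n4} ∩ {n0,n1,n5} = {n0,n1}; idom=n1
  n7: preds {n2,n6}: {n0,n1,n2} ∩ {n0,n1,n6} = {n0,n1}; idom=n1

DF derivation:
  n1←n0: walk · to n0
  n1←n6: walk n6→n1 to n0
  n5←n1: walk · to n1
  n5←n3: walk n3 to n1
  n5←n4: walk n4→n2 to n1
  n6←n4: walk n4→n2 to n1
  n6←n5: walk n5 to n1
  n7←n2: walk n2 to n1
  n7←n6: walk n6 to n1
  n0: DF=∅
  n1: DF={n1}
  n2: DF={n5,n6,n7}
  n3: DF={n5}
  n4: DF={n5,n6}
  n5: DF={n6}
  n6: DF={n1,n7}
  n7: DF=∅

φ for n: defs {n1,n2,n6}
  DF⁺ = {n1,n5,n6,n7}

Answer: ["n1", "n5", "n6", "n7"]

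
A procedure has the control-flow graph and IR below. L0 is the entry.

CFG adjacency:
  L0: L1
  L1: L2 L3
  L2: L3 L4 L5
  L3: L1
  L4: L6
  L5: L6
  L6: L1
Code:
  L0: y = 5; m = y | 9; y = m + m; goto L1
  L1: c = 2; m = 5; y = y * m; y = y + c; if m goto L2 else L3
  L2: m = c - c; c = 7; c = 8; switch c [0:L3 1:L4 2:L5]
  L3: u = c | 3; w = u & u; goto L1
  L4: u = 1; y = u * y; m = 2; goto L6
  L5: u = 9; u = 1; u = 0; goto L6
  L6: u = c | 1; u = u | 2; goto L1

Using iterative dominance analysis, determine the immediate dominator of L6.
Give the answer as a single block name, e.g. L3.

Answer: L2

Analysis:
idom tree: L1←L0 L2←L1 L3←L1 L4←L2 L5←L2 L6←L2
Dom at joins:
  L1: preds {L0,L3,L6}: {L0} ∩ {L0,L1,L3} ∩ {L0,L1,L2,L6} = {L0}; idom=L0
  L3: preds {L1,L2}: {L0,L1} ∩ {L0,L1,L2} = {L0,L1}; idom=L1
  L6: preds {L4,L5}: {L0,L1,L2,L4} ∩ {L0,L1,L2,L5} = {L0,L1,L2}; idom=L2

idom(L6) = L2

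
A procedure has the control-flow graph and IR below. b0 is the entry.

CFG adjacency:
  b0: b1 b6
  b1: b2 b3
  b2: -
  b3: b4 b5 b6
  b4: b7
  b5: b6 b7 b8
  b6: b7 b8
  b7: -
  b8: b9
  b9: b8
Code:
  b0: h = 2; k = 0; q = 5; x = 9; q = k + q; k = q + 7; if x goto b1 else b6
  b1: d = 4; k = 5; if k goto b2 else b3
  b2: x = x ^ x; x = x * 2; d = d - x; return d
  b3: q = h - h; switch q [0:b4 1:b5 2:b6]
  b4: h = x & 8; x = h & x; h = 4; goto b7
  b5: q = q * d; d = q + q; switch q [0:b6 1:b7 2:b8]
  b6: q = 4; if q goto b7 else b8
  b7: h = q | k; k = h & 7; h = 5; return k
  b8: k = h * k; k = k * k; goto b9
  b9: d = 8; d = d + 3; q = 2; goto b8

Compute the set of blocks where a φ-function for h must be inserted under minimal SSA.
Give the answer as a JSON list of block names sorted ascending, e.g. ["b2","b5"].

idom tree: b1←b0 b2←b1 b3←b1 b4←b3 b5←b3 b6←b0 b7←b0 b8←b0 b9←b8
Dom at joins:
  b6: preds {b0,b3,b5}: {b0} ∩ {b0,b1,b3} ∩ {b0,b1,b3,b5} = {b0}; idom=b0
  b7: preds {b4,b5,b6}: {b0,b1,b3,b4} ∩ {b0,b1,b3,b5} ∩ {b0,b6} = {b0}; idom=b0
  b8: preds {b5,b6,b9}: {b0,b1,b3,b5} ∩ {b0,b6} ∩ {b0,b8,b9} = {b0}; idom=b0

Frontier:
  b6←b0: walk · to b0
  b6←b3: walk b3→b1 to b0
  b6←b5: walk b5→b3→b1 to b0
  b7←b4: walk b4→b3→b1 to b0
  b7←b5: walk b5→b3→b1 to b0
  b7←b6: walk b6 to b0
  b8←b5: walk b5→b3→b1 to b0
  b8←b6: walk b6 to b0
  b8←b9: walk b9→b8 to b0
  b0 → ∅
  b1 → {b6,b7,b8}
  b2 → ∅
  b3 → {b6,b7,b8}
  b4 → {b7}
  b5 → {b6,b7,b8}
  b6 → {b7,b8}
  b7 → ∅
  b8 → {b8}
  b9 → {b8}

φ for h: defs {b0,b4,b7}
  DF⁺ = {b7}

Answer: ["b7"]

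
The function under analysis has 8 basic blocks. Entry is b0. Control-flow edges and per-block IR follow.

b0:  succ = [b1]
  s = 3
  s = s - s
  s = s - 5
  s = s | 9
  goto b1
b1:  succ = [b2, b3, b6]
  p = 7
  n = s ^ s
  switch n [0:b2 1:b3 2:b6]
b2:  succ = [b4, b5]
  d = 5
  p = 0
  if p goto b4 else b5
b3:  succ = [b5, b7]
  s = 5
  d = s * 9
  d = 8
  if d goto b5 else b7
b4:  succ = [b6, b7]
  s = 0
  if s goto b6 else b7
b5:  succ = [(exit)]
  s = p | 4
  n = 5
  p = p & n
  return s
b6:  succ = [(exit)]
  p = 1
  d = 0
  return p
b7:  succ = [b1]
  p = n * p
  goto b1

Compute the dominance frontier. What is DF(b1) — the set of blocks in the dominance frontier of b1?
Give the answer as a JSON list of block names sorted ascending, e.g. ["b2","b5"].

Answer: ["b1"]

Derivation:
idom tree: b1←b0 b2←b1 b3←b1 b4←b2 b5←b1 b6←b1 b7←b1
Dom∩ at merges:
  b1: preds {b0,b7}: {b0} ∩ {b0,b1,b7} = {b0}; idom=b0
  b5: preds {b2,b3}: {b0,b1,b2} ∩ {b0,b1,b3} = {b0,b1}; idom=b1
  b6: preds {b1,b4}: {b0,b1} ∩ {b0,b1,b2,b4} = {b0,b1}; idom=b1
  b7: preds {b3,b4}: {b0,b1,b3} ∩ {b0,b1,b2,b4} = {b0,b1}; idom=b1

DF walk-up:
  join b1 pred b0: · stop@b0
  join b1 pred b7: b7→b1 stop@b0
  join b5 pred b2: b2 stop@b1
  join b5 pred b3: b3 stop@b1
  join b6 pred b1: · stop@b1
  join b6 pred b4: b4→b2 stop@b1
  join b7 pred b3: b3 stop@b1
  join b7 pred b4: b4→b2 stop@b1
  b0 → ∅
  b1 → {b1}
  b2 → {b5,b6,b7}
  b3 → {b5,b7}
  b4 → {b6,b7}
  b5 → ∅
  b6 → ∅
  b7 → {b1}

DF(b1) = ["b1"]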